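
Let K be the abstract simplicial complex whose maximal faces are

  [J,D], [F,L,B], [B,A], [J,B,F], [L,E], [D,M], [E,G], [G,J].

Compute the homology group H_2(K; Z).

Take the total order A < B < D < E < F < G < J < L < M on the vertex set. Then K (dimension 2) consists of the simplices:

  0-simplices (9): A, B, D, E, F, G, J, L, M
  1-simplices (11): AB, BF, BJ, BL, DJ, DM, EG, EL, FJ, FL, GJ
  2-simplices (2): BFJ, BFL

so the chain groups are C_0 ≅ Z^9, C_1 ≅ Z^11, C_2 ≅ Z^2.

Boundary ∂_1: C_1 → C_0 maps an edge to its endpoints' difference, ∂[p,q] = q − p. For instance
  ∂EL = L − E.
This gives a 9×11 integer matrix of rank 8; reducing to Smith normal form yields diagonal entries (1,1,1,1,1,1,1,1).

∂_2: C_2 → C_1 acts by ∂[p,q,r] = [q,r] − [p,r] + [p,q]. For instance
  ∂BFL = FL − BL + BF,
  ∂BFJ = FJ − BJ + BF.
The 11×2 boundary matrix has rank 2 and Smith normal form diag(1,1).

Reading off H_k = ker ∂_k / im ∂_{k+1}:

  H_2: rank ker ∂_2 − rank ∂_3 = (2 − 2) − 0 = 0, and there is no ∂_3, so H_2 ≅ 0.

H_2 ≅ 0.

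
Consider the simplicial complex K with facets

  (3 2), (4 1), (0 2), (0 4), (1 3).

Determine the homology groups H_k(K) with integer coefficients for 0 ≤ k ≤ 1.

Order the vertices as 0 < 1 < 2 < 3 < 4. Listing each simplex with vertices in this order, K has dimension 1 with simplices:

  0-simplices (5): [0], [1], [2], [3], [4]
  1-simplices (5): [0,2], [0,4], [1,3], [1,4], [2,3]

Hence C_0 ≅ Z^5, C_1 ≅ Z^5.

The boundary map ∂_1: C_1 → C_0 maps an edge to its endpoints' difference, ∂[p,q] = q − p. For instance
  ∂[1,4] = [4] − [1].
This gives a 5×5 integer matrix of rank 4; reducing to Smith normal form yields diagonal entries (1,1,1,1).

Reading off H_k = ker ∂_k / im ∂_{k+1}:

  H_0: rank C_0 − rank ∂_1 = 5 − 4 = 1, and the invariant factors of ∂_1 are all 1, so H_0 ≅ Z.
  H_1: rank ker ∂_1 − rank ∂_2 = (5 − 4) − 0 = 1, and there is no ∂_2, so H_1 ≅ Z.

H_0 = Z,  H_1 = Z.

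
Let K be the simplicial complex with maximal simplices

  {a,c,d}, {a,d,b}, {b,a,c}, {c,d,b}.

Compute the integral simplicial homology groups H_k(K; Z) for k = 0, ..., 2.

Fix the vertex order a < b < c < d and write every simplex with vertices in increasing order. Then dim K = 2 and the simplices of K are:

  0-simplices (4): a, b, c, d
  1-simplices (6): ab, ac, ad, bc, bd, cd
  2-simplices (4): abc, abd, acd, bcd

giving chain groups C_0 ≅ Z^4, C_1 ≅ Z^6, C_2 ≅ Z^4.

The boundary map ∂_1: C_1 → C_0 is given by ∂[p,q] = [q] − [p]. For instance
  ∂bd = d − b.
The resulting 4×6 matrix has rank 3, and its Smith normal form has invariant factors (1,1,1).

The boundary map ∂_2: C_2 → C_1 acts by ∂[p,q,r] = [q,r] − [p,r] + [p,q]. For instance
  ∂bcd = cd − bd + bc,
  ∂abc = bc − ac + ab.
This gives a 6×4 integer matrix of rank 3; reducing to Smith normal form yields diagonal entries (1,1,1).

Computing H_k = (kernel of ∂_k) / (image of ∂_{k+1}):

  H_0: rank C_0 − rank ∂_1 = 4 − 3 = 1, and the invariant factors of ∂_1 are all 1, so H_0 = Z.
  H_1: rank ker ∂_1 − rank ∂_2 = (6 − 3) − 3 = 0, and the invariant factors of ∂_2 are all 1, so H_1 = 0.
  H_2: rank ker ∂_2 − rank ∂_3 = (4 − 3) − 0 = 1, and there is no ∂_3, so H_2 = Z.

(K is a triangulation of the 2-sphere S^2.)

H_0 ≅ Z,  H_1 = 0,  H_2 ≅ Z.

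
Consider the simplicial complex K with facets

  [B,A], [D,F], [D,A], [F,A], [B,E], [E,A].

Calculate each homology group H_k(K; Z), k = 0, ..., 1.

Order the vertices as A < B < D < E < F. Listing each simplex with vertices in this order, K has dimension 1 with simplices:

  0-simplices (5): A, B, D, E, F
  1-simplices (6): AB, AD, AE, AF, BE, DF

so the chain groups are C_0 ≅ Z^5, C_1 ≅ Z^6.

∂_1: C_1 → C_0 sends each edge [p,q] (with p < q) to q − p.
The 5×6 boundary matrix has rank 4 and Smith normal form diag(1,1,1,1).

Computing H_k = (kernel of ∂_k) / (image of ∂_{k+1}):

  H_0: rank C_0 − rank ∂_1 = 5 − 4 = 1, and the invariant factors of ∂_1 are all 1, so H_0 = Z.
  H_1: rank ker ∂_1 − rank ∂_2 = (6 − 4) − 0 = 2, and there is no ∂_2, so H_1 = Z^2.

H_0 = Z,  H_1 = Z^2.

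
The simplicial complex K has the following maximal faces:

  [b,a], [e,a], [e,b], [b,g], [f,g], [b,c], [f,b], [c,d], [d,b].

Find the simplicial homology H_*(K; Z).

Take the total order a < b < c < d < e < f < g on the vertex set. Then K (dimension 1) consists of the simplices:

  0-simplices (7): a, b, c, d, e, f, g
  1-simplices (9): ab, ae, bc, bd, be, bf, bg, cd, fg

Hence C_0 ≅ Z^7, C_1 ≅ Z^9.

The boundary map ∂_1: C_1 → C_0 sends each edge [p,q] (with p < q) to q − p.
This gives a 7×9 integer matrix of rank 6; reducing to Smith normal form yields diagonal entries (1,1,1,1,1,1).

Now H_k = ker ∂_k / im ∂_{k+1}, so:

  H_0: rank C_0 − rank ∂_1 = 7 − 6 = 1, and the invariant factors of ∂_1 are all 1, so H_0 = Z.
  H_1: rank ker ∂_1 − rank ∂_2 = (9 − 6) − 0 = 3, and there is no ∂_2, so H_1 = Z^3.

(K is a triangulation of a wedge of 3 circles.)

H_0 = Z,  H_1 = Z^3.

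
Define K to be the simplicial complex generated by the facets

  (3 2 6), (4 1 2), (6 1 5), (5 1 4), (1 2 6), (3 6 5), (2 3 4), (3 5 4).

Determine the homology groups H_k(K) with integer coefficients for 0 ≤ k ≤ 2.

H_0 = Z,  H_1 = 0,  H_2 = Z.

Fix the vertex order 1 < 2 < 3 < 4 < 5 < 6 and write every simplex with vertices in increasing order. Then dim K = 2 and the simplices of K are:

  0-simplices (6): [1], [2], [3], [4], [5], [6]
  1-simplices (12): [1,2], [1,4], [1,5], [1,6], [2,3], [2,4], [2,6], [3,4], [3,5], [3,6], [4,5], [5,6]
  2-simplices (8): [1,2,4], [1,2,6], [1,4,5], [1,5,6], [2,3,4], [2,3,6], [3,4,5], [3,5,6]

giving chain groups C_0 ≅ Z^6, C_1 ≅ Z^12, C_2 ≅ Z^8.

∂_1: C_1 → C_0 maps an edge to its endpoints' difference, ∂[p,q] = q − p.
This gives a 6×12 integer matrix of rank 5; reducing to Smith normal form yields diagonal entries (1,1,1,1,1).

The boundary map ∂_2: C_2 → C_1 sends each 2-simplex [p,q,r] to [q,r] − [p,r] + [p,q]. For instance
  ∂[2,3,6] = [3,6] − [2,6] + [2,3],
  ∂[2,3,4] = [3,4] − [2,4] + [2,3].
As a 12×8 matrix over Z this has rank 7, with invariant factors (1,1,1,1,1,1,1).

Reading off H_k = ker ∂_k / im ∂_{k+1}:

  H_0: rank C_0 − rank ∂_1 = 6 − 5 = 1, and the invariant factors of ∂_1 are all 1, so H_0 ≅ Z.
  H_1: rank ker ∂_1 − rank ∂_2 = (12 − 5) − 7 = 0, and the invariant factors of ∂_2 are all 1, so H_1 ≅ 0.
  H_2: rank ker ∂_2 − rank ∂_3 = (8 − 7) − 0 = 1, and there is no ∂_3, so H_2 ≅ Z.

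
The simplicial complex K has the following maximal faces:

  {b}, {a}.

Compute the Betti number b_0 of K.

b_0 = 2.

Take the total order a < b on the vertex set. Then K (dimension 0) consists of the simplices:

  0-simplices (2): a, b

Hence C_0 ≅ Z^2.

Now H_k = ker ∂_k / im ∂_{k+1}, so:

  H_0: rank C_0 − rank ∂_1 = 2 − 0 = 2, and there is no ∂_1, so H_0 ≅ Z^2.

Hence the Betti numbers are b_0 = 2.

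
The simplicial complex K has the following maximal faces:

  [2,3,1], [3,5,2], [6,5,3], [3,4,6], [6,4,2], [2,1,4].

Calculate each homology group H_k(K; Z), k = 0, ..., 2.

H_0 ≅ Z,  H_1 ≅ Z,  H_2 = 0.

Order the vertices as 1 < 2 < 3 < 4 < 5 < 6. Listing each simplex with vertices in this order, K has dimension 2 with simplices:

  0-simplices (6): [1], [2], [3], [4], [5], [6]
  1-simplices (12): [1,2], [1,3], [1,4], [2,3], [2,4], [2,5], [2,6], [3,4], [3,5], [3,6], [4,6], [5,6]
  2-simplices (6): [1,2,3], [1,2,4], [2,3,5], [2,4,6], [3,4,6], [3,5,6]

so the chain groups are C_0 ≅ Z^6, C_1 ≅ Z^12, C_2 ≅ Z^6.

∂_1: C_1 → C_0 maps an edge to its endpoints' difference, ∂[p,q] = q − p.
This gives a 6×12 integer matrix of rank 5; reducing to Smith normal form yields diagonal entries (1,1,1,1,1).

Boundary ∂_2: C_2 → C_1 maps a triangle to the signed sum of its edges. For instance
  ∂[3,5,6] = [5,6] − [3,6] + [3,5],
  ∂[1,2,4] = [2,4] − [1,4] + [1,2].
The resulting 12×6 matrix has rank 6, and its Smith normal form has invariant factors (1,1,1,1,1,1).

Reading off H_k = ker ∂_k / im ∂_{k+1}:

  H_0: rank C_0 − rank ∂_1 = 6 − 5 = 1, and the invariant factors of ∂_1 are all 1, so H_0 ≅ Z.
  H_1: rank ker ∂_1 − rank ∂_2 = (12 − 5) − 6 = 1, and the invariant factors of ∂_2 are all 1, so H_1 ≅ Z.
  H_2: rank ker ∂_2 − rank ∂_3 = (6 − 6) − 0 = 0, and there is no ∂_3, so H_2 ≅ 0.

(K is a triangulation of the cylinder S^1 x I.)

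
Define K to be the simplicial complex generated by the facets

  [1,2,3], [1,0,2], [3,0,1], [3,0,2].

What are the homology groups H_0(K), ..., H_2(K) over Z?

H_0 ≅ Z,  H_1 = 0,  H_2 ≅ Z.

We work with the vertex ordering 0 < 1 < 2 < 3. The simplices of K, each written with vertices in increasing order, are:

  0-simplices (4): [0], [1], [2], [3]
  1-simplices (6): [0,1], [0,2], [0,3], [1,2], [1,3], [2,3]
  2-simplices (4): [0,1,2], [0,1,3], [0,2,3], [1,2,3]

giving chain groups C_0 ≅ Z^4, C_1 ≅ Z^6, C_2 ≅ Z^4.

Boundary ∂_1: C_1 → C_0 sends each edge [p,q] (with p < q) to q − p. For instance
  ∂[0,2] = [2] − [0].
As a 4×6 matrix over Z this has rank 3, with invariant factors (1,1,1).

Boundary ∂_2: C_2 → C_1 sends each 2-simplex [p,q,r] to [q,r] − [p,r] + [p,q]. For instance
  ∂[0,1,3] = [1,3] − [0,3] + [0,1],
  ∂[0,2,3] = [2,3] − [0,3] + [0,2].
The 6×4 boundary matrix has rank 3 and Smith normal form diag(1,1,1).

From H_k ≅ ker(∂_k) / im(∂_{k+1}) we obtain:

  H_0: rank C_0 − rank ∂_1 = 4 − 3 = 1, and the invariant factors of ∂_1 are all 1, so H_0 ≅ Z.
  H_1: rank ker ∂_1 − rank ∂_2 = (6 − 3) − 3 = 0, and the invariant factors of ∂_2 are all 1, so H_1 ≅ 0.
  H_2: rank ker ∂_2 − rank ∂_3 = (4 − 3) − 0 = 1, and there is no ∂_3, so H_2 ≅ Z.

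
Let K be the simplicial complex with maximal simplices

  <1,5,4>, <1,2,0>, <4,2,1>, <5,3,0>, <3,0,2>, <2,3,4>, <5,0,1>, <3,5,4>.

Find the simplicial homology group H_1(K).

Fix the vertex order 0 < 1 < 2 < 3 < 4 < 5 and write every simplex with vertices in increasing order. Then dim K = 2 and the simplices of K are:

  0-simplices (6): [0], [1], [2], [3], [4], [5]
  1-simplices (12): [0,1], [0,2], [0,3], [0,5], [1,2], [1,4], [1,5], [2,3], [2,4], [3,4], [3,5], [4,5]
  2-simplices (8): [0,1,2], [0,1,5], [0,2,3], [0,3,5], [1,2,4], [1,4,5], [2,3,4], [3,4,5]

so the chain groups are C_0 ≅ Z^6, C_1 ≅ Z^12, C_2 ≅ Z^8.

The boundary map ∂_1: C_1 → C_0 maps an edge to its endpoints' difference, ∂[p,q] = q − p.
The resulting 6×12 matrix has rank 5, and its Smith normal form has invariant factors (1,1,1,1,1).

The boundary map ∂_2: C_2 → C_1 maps a triangle to the signed sum of its edges. For instance
  ∂[0,2,3] = [2,3] − [0,3] + [0,2],
  ∂[3,4,5] = [4,5] − [3,5] + [3,4].
This gives a 12×8 integer matrix of rank 7; reducing to Smith normal form yields diagonal entries (1,1,1,1,1,1,1).

Now H_k = ker ∂_k / im ∂_{k+1}, so:

  H_1: rank ker ∂_1 − rank ∂_2 = (12 − 5) − 7 = 0, and the invariant factors of ∂_2 are all 1, so H_1 = 0.

H_1 = 0.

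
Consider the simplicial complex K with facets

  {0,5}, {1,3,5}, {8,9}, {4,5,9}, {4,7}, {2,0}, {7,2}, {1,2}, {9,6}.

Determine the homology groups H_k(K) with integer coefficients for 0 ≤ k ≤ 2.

H_0 ≅ Z,  H_1 ≅ Z^2,  H_2 = 0.

Take the total order 0 < 1 < 2 < 3 < 4 < 5 < 6 < 7 < 8 < 9 on the vertex set. Then K (dimension 2) consists of the simplices:

  0-simplices (10): [0], [1], [2], [3], [4], [5], [6], [7], [8], [9]
  1-simplices (13): [0,2], [0,5], [1,2], [1,3], [1,5], [2,7], [3,5], [4,5], [4,7], [4,9], [5,9], [6,9], [8,9]
  2-simplices (2): [1,3,5], [4,5,9]

giving chain groups C_0 ≅ Z^10, C_1 ≅ Z^13, C_2 ≅ Z^2.

Boundary ∂_1: C_1 → C_0 sends each edge [p,q] (with p < q) to q − p. For instance
  ∂[6,9] = [9] − [6].
This gives a 10×13 integer matrix of rank 9; reducing to Smith normal form yields diagonal entries (1,1,1,1,1,1,1,1,1).

The boundary map ∂_2: C_2 → C_1 sends each 2-simplex [p,q,r] to [q,r] − [p,r] + [p,q]. For instance
  ∂[4,5,9] = [5,9] − [4,9] + [4,5],
  ∂[1,3,5] = [3,5] − [1,5] + [1,3].
This gives a 13×2 integer matrix of rank 2; reducing to Smith normal form yields diagonal entries (1,1).

Computing H_k = (kernel of ∂_k) / (image of ∂_{k+1}):

  H_0: rank C_0 − rank ∂_1 = 10 − 9 = 1, and the invariant factors of ∂_1 are all 1, so H_0 ≅ Z.
  H_1: rank ker ∂_1 − rank ∂_2 = (13 − 9) − 2 = 2, and the invariant factors of ∂_2 are all 1, so H_1 ≅ Z^2.
  H_2: rank ker ∂_2 − rank ∂_3 = (2 − 2) − 0 = 0, and there is no ∂_3, so H_2 ≅ 0.

As a check, the Euler characteristic is 10 − 13 + 2 = -1, which agrees with 1 − 2 + 0 = -1.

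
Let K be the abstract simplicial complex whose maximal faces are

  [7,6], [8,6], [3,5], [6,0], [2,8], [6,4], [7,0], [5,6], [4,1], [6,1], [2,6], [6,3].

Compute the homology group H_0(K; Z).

We work with the vertex ordering 0 < 1 < 2 < 3 < 4 < 5 < 6 < 7 < 8. The simplices of K, each written with vertices in increasing order, are:

  0-simplices (9): [0], [1], [2], [3], [4], [5], [6], [7], [8]
  1-simplices (12): [0,6], [0,7], [1,4], [1,6], [2,6], [2,8], [3,5], [3,6], [4,6], [5,6], [6,7], [6,8]

Hence C_0 ≅ Z^9, C_1 ≅ Z^12.

∂_1: C_1 → C_0 is given by ∂[p,q] = [q] − [p]. For instance
  ∂[1,4] = [4] − [1].
The resulting 9×12 matrix has rank 8, and its Smith normal form has invariant factors (1,1,1,1,1,1,1,1).

Now H_k = ker ∂_k / im ∂_{k+1}, so:

  H_0: rank C_0 − rank ∂_1 = 9 − 8 = 1, and the invariant factors of ∂_1 are all 1, so H_0 ≅ Z.

(K is a triangulation of a wedge of 4 circles.)

H_0 = Z.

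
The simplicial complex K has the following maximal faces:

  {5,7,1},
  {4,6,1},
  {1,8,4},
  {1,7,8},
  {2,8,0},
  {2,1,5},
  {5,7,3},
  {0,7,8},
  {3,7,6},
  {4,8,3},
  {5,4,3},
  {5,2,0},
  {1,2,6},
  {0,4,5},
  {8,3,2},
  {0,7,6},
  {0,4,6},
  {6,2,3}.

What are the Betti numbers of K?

We work with the vertex ordering 0 < 1 < 2 < 3 < 4 < 5 < 6 < 7 < 8. The simplices of K, each written with vertices in increasing order, are:

  0-simplices (9): [0], [1], [2], [3], [4], [5], [6], [7], [8]
  1-simplices (27): (27 of them)
  2-simplices (18): [0,2,5], [0,2,8], [0,4,5], [0,4,6], [0,6,7], [0,7,8], [1,2,5], [1,2,6], [1,4,6], [1,4,8], [1,5,7], [1,7,8], [2,3,6], [2,3,8], [3,4,5], [3,4,8], [3,5,7], [3,6,7]

giving chain groups C_0 ≅ Z^9, C_1 ≅ Z^27, C_2 ≅ Z^18.

The boundary map ∂_1: C_1 → C_0 maps an edge to its endpoints' difference, ∂[p,q] = q − p.
As a 9×27 matrix over Z this has rank 8, with invariant factors (1,1,1,1,1,1,1,1).

The boundary map ∂_2: C_2 → C_1 maps a triangle to the signed sum of its edges. For instance
  ∂[0,2,5] = [2,5] − [0,5] + [0,2],
  ∂[1,7,8] = [7,8] − [1,8] + [1,7].
This gives a 27×18 integer matrix of rank 17; reducing to Smith normal form yields diagonal entries (1,1,1,1,1,1,1,1,1,1,1,1,1,1,1,1,1).

Computing H_k = (kernel of ∂_k) / (image of ∂_{k+1}):

  H_0: rank C_0 − rank ∂_1 = 9 − 8 = 1, and the invariant factors of ∂_1 are all 1, so H_0 ≅ Z.
  H_1: rank ker ∂_1 − rank ∂_2 = (27 − 8) − 17 = 2, and the invariant factors of ∂_2 are all 1, so H_1 ≅ Z^2.
  H_2: rank ker ∂_2 − rank ∂_3 = (18 − 17) − 0 = 1, and there is no ∂_3, so H_2 ≅ Z.

As a check, the Euler characteristic is 9 − 27 + 18 = 0, which agrees with 1 − 2 + 1 = 0.

Hence the Betti numbers are b_0 = 1, b_1 = 2, b_2 = 1.

b_0 = 1, b_1 = 2, b_2 = 1.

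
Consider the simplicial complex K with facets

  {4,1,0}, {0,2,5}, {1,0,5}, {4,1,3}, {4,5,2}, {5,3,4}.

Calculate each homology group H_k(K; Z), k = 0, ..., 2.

H_0 = Z,  H_1 = Z,  H_2 = 0.

We work with the vertex ordering 0 < 1 < 2 < 3 < 4 < 5. The simplices of K, each written with vertices in increasing order, are:

  0-simplices (6): [0], [1], [2], [3], [4], [5]
  1-simplices (12): [0,1], [0,2], [0,4], [0,5], [1,3], [1,4], [1,5], [2,4], [2,5], [3,4], [3,5], [4,5]
  2-simplices (6): [0,1,4], [0,1,5], [0,2,5], [1,3,4], [2,4,5], [3,4,5]

Hence C_0 ≅ Z^6, C_1 ≅ Z^12, C_2 ≅ Z^6.

Boundary ∂_1: C_1 → C_0 is given by ∂[p,q] = [q] − [p]. For instance
  ∂[4,5] = [5] − [4].
The resulting 6×12 matrix has rank 5, and its Smith normal form has invariant factors (1,1,1,1,1).

Boundary ∂_2: C_2 → C_1 acts by ∂[p,q,r] = [q,r] − [p,r] + [p,q]. For instance
  ∂[0,1,5] = [1,5] − [0,5] + [0,1],
  ∂[1,3,4] = [3,4] − [1,4] + [1,3].
As a 12×6 matrix over Z this has rank 6, with invariant factors (1,1,1,1,1,1).

Computing H_k = (kernel of ∂_k) / (image of ∂_{k+1}):

  H_0: rank C_0 − rank ∂_1 = 6 − 5 = 1, and the invariant factors of ∂_1 are all 1, so H_0 ≅ Z.
  H_1: rank ker ∂_1 − rank ∂_2 = (12 − 5) − 6 = 1, and the invariant factors of ∂_2 are all 1, so H_1 ≅ Z.
  H_2: rank ker ∂_2 − rank ∂_3 = (6 − 6) − 0 = 0, and there is no ∂_3, so H_2 ≅ 0.

(K is a triangulation of the cylinder S^1 x I.)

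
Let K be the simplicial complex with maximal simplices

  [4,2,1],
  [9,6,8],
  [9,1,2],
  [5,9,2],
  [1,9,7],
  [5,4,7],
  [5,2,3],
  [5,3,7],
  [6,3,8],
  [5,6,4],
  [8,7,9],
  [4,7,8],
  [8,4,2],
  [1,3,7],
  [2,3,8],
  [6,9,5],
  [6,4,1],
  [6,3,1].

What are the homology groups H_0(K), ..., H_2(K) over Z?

H_0 = Z,  H_1 = Z^2,  H_2 = Z.

K has 9 vertices, 27 edges, 18 triangles.
rank ∂_0 = 0, rank ∂_1 = 8 ⇒ b_0 = 9 − 0 − 8 = 1; all invariant factors of ∂_1 are 1 so no torsion. So H_0 = Z.
rank ∂_1 = 8, rank ∂_2 = 17 ⇒ b_1 = 27 − 8 − 17 = 2; all invariant factors of ∂_2 are 1 so no torsion. So H_1 = Z^2.
rank ∂_2 = 17, rank ∂_3 = 0 ⇒ b_2 = 18 − 17 − 0 = 1. So H_2 = Z.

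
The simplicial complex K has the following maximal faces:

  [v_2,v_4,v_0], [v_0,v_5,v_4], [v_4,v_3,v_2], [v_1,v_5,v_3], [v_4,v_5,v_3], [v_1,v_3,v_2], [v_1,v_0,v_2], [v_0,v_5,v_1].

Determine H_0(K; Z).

H_0 = Z.

Take the total order v_0 < v_1 < v_2 < v_3 < v_4 < v_5 on the vertex set. Then K (dimension 2) consists of the simplices:

  0-simplices (6): [v_0], [v_1], [v_2], [v_3], [v_4], [v_5]
  1-simplices (12): [v_0,v_1], [v_0,v_2], [v_0,v_4], [v_0,v_5], [v_1,v_2], [v_1,v_3], [v_1,v_5], [v_2,v_3], [v_2,v_4], [v_3,v_4], [v_3,v_5], [v_4,v_5]
  2-simplices (8): [v_0,v_1,v_2], [v_0,v_1,v_5], [v_0,v_2,v_4], [v_0,v_4,v_5], [v_1,v_2,v_3], [v_1,v_3,v_5], [v_2,v_3,v_4], [v_3,v_4,v_5]

Hence C_0 ≅ Z^6, C_1 ≅ Z^12, C_2 ≅ Z^8.

∂_1: C_1 → C_0 maps an edge to its endpoints' difference, ∂[p,q] = q − p. For instance
  ∂[v_2,v_4] = [v_4] − [v_2].
The 6×12 boundary matrix has rank 5 and Smith normal form diag(1,1,1,1,1).

∂_2: C_2 → C_1 sends each 2-simplex [p,q,r] to [q,r] − [p,r] + [p,q]. For instance
  ∂[v_1,v_3,v_5] = [v_3,v_5] − [v_1,v_5] + [v_1,v_3],
  ∂[v_0,v_4,v_5] = [v_4,v_5] − [v_0,v_5] + [v_0,v_4].
The 12×8 boundary matrix has rank 7 and Smith normal form diag(1,1,1,1,1,1,1).

From H_k ≅ ker(∂_k) / im(∂_{k+1}) we obtain:

  H_0: rank C_0 − rank ∂_1 = 6 − 5 = 1, and the invariant factors of ∂_1 are all 1, so H_0 = Z.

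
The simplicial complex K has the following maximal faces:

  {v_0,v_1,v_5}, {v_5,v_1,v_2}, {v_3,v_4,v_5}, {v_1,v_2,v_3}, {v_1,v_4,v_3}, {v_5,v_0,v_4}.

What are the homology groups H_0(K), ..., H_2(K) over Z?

Take the total order v_0 < v_1 < v_2 < v_3 < v_4 < v_5 on the vertex set. Then K (dimension 2) consists of the simplices:

  0-simplices (6): [v_0], [v_1], [v_2], [v_3], [v_4], [v_5]
  1-simplices (12): [v_0,v_1], [v_0,v_4], [v_0,v_5], [v_1,v_2], [v_1,v_3], [v_1,v_4], [v_1,v_5], [v_2,v_3], [v_2,v_5], [v_3,v_4], [v_3,v_5], [v_4,v_5]
  2-simplices (6): [v_0,v_1,v_5], [v_0,v_4,v_5], [v_1,v_2,v_3], [v_1,v_2,v_5], [v_1,v_3,v_4], [v_3,v_4,v_5]

giving chain groups C_0 ≅ Z^6, C_1 ≅ Z^12, C_2 ≅ Z^6.

∂_1: C_1 → C_0 sends each edge [p,q] (with p < q) to q − p.
The 6×12 boundary matrix has rank 5 and Smith normal form diag(1,1,1,1,1).

The boundary map ∂_2: C_2 → C_1 maps a triangle to the signed sum of its edges. For instance
  ∂[v_1,v_3,v_4] = [v_3,v_4] − [v_1,v_4] + [v_1,v_3],
  ∂[v_1,v_2,v_5] = [v_2,v_5] − [v_1,v_5] + [v_1,v_2].
The 12×6 boundary matrix has rank 6 and Smith normal form diag(1,1,1,1,1,1).

Reading off H_k = ker ∂_k / im ∂_{k+1}:

  H_0: rank C_0 − rank ∂_1 = 6 − 5 = 1, and the invariant factors of ∂_1 are all 1, so H_0 = Z.
  H_1: rank ker ∂_1 − rank ∂_2 = (12 − 5) − 6 = 1, and the invariant factors of ∂_2 are all 1, so H_1 = Z.
  H_2: rank ker ∂_2 − rank ∂_3 = (6 − 6) − 0 = 0, and there is no ∂_3, so H_2 = 0.

H_0 ≅ Z,  H_1 ≅ Z,  H_2 = 0.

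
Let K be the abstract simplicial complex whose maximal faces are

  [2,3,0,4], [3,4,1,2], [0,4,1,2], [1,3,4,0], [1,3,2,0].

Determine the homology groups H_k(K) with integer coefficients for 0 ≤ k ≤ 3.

H_0 ≅ Z,  H_1 = 0,  H_2 = 0,  H_3 ≅ Z.

Take the total order 0 < 1 < 2 < 3 < 4 on the vertex set. Then K (dimension 3) consists of the simplices:

  0-simplices (5): [0], [1], [2], [3], [4]
  1-simplices (10): [0,1], [0,2], [0,3], [0,4], [1,2], [1,3], [1,4], [2,3], [2,4], [3,4]
  2-simplices (10): [0,1,2], [0,1,3], [0,1,4], [0,2,3], [0,2,4], [0,3,4], [1,2,3], [1,2,4], [1,3,4], [2,3,4]
  3-simplices (5): [0,1,2,3], [0,1,2,4], [0,1,3,4], [0,2,3,4], [1,2,3,4]

Hence C_0 ≅ Z^5, C_1 ≅ Z^10, C_2 ≅ Z^10, C_3 ≅ Z^5.

Boundary ∂_1: C_1 → C_0 maps an edge to its endpoints' difference, ∂[p,q] = q − p. For instance
  ∂[1,3] = [3] − [1].
As a 5×10 matrix over Z this has rank 4, with invariant factors (1,1,1,1).

The boundary map ∂_2: C_2 → C_1 acts by ∂[p,q,r] = [q,r] − [p,r] + [p,q]. For instance
  ∂[0,2,4] = [2,4] − [0,4] + [0,2],
  ∂[1,2,4] = [2,4] − [1,4] + [1,2].
The 10×10 boundary matrix has rank 6 and Smith normal form diag(1,1,1,1,1,1).

∂_3: C_3 → C_2 sends each 3-simplex σ to the alternating sum Σ_i (−1)^i (σ with its i-th vertex removed). For instance
  ∂[0,1,2,3] = [1,2,3] − [0,2,3] + [0,1,3] − [0,1,2],
  ∂[0,1,3,4] = [1,3,4] − [0,3,4] + [0,1,4] − [0,1,3].
The 10×5 boundary matrix has rank 4 and Smith normal form diag(1,1,1,1).

Now H_k = ker ∂_k / im ∂_{k+1}, so:

  H_0: rank C_0 − rank ∂_1 = 5 − 4 = 1, and the invariant factors of ∂_1 are all 1, so H_0 ≅ Z.
  H_1: rank ker ∂_1 − rank ∂_2 = (10 − 4) − 6 = 0, and the invariant factors of ∂_2 are all 1, so H_1 ≅ 0.
  H_2: rank ker ∂_2 − rank ∂_3 = (10 − 6) − 4 = 0, and the invariant factors of ∂_3 are all 1, so H_2 ≅ 0.
  H_3: rank ker ∂_3 − rank ∂_4 = (5 − 4) − 0 = 1, and there is no ∂_4, so H_3 ≅ Z.

As a check, the Euler characteristic is 5 − 10 + 10 − 5 = 0, which agrees with 1 − 0 + 0 − 1 = 0.
(K is a triangulation of the 3-sphere S^3.)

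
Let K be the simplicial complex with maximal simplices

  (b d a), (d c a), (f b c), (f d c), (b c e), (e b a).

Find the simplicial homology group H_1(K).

H_1 = Z.

Order the vertices as a < b < c < d < e < f. Listing each simplex with vertices in this order, K has dimension 2 with simplices:

  0-simplices (6): a, b, c, d, e, f
  1-simplices (12): ab, ac, ad, ae, bc, bd, be, bf, cd, ce, cf, df
  2-simplices (6): abd, abe, acd, bce, bcf, cdf

Hence C_0 ≅ Z^6, C_1 ≅ Z^12, C_2 ≅ Z^6.

∂_1: C_1 → C_0 is given by ∂[p,q] = [q] − [p].
This gives a 6×12 integer matrix of rank 5; reducing to Smith normal form yields diagonal entries (1,1,1,1,1).

The boundary map ∂_2: C_2 → C_1 sends each 2-simplex [p,q,r] to [q,r] − [p,r] + [p,q]. For instance
  ∂bcf = cf − bf + bc,
  ∂cdf = df − cf + cd.
The resulting 12×6 matrix has rank 6, and its Smith normal form has invariant factors (1,1,1,1,1,1).

Computing H_k = (kernel of ∂_k) / (image of ∂_{k+1}):

  H_1: rank ker ∂_1 − rank ∂_2 = (12 − 5) − 6 = 1, and the invariant factors of ∂_2 are all 1, so H_1 = Z.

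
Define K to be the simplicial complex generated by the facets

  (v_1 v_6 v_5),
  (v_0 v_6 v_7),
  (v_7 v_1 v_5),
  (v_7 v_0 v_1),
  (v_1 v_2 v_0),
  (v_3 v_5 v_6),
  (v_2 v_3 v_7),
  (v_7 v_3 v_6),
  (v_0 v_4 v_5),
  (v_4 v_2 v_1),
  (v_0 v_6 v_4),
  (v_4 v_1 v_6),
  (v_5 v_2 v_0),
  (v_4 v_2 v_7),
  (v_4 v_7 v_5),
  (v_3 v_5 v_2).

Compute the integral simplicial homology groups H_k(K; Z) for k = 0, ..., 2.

Take the total order v_0 < v_1 < v_2 < v_3 < v_4 < v_5 < v_6 < v_7 on the vertex set. Then K (dimension 2) consists of the simplices:

  0-simplices (8): [v_0], [v_1], [v_2], [v_3], [v_4], [v_5], [v_6], [v_7]
  1-simplices (24): (24 of them)
  2-simplices (16): (16 of them)

Hence C_0 ≅ Z^8, C_1 ≅ Z^24, C_2 ≅ Z^16.

∂_1: C_1 → C_0 maps an edge to its endpoints' difference, ∂[p,q] = q − p. For instance
  ∂[v_2,v_7] = [v_7] − [v_2].
The 8×24 boundary matrix has rank 7 and Smith normal form diag(1,1,1,1,1,1,1).

Boundary ∂_2: C_2 → C_1 maps a triangle to the signed sum of its edges. For instance
  ∂[v_1,v_5,v_7] = [v_5,v_7] − [v_1,v_7] + [v_1,v_5],
  ∂[v_0,v_4,v_6] = [v_4,v_6] − [v_0,v_6] + [v_0,v_4].
This gives a 24×16 integer matrix of rank 15; reducing to Smith normal form yields diagonal entries (1,1,1,1,1,1,1,1,1,1,1,1,1,1,1).

Computing H_k = (kernel of ∂_k) / (image of ∂_{k+1}):

  H_0: rank C_0 − rank ∂_1 = 8 − 7 = 1, and the invariant factors of ∂_1 are all 1, so H_0 = Z.
  H_1: rank ker ∂_1 − rank ∂_2 = (24 − 7) − 15 = 2, and the invariant factors of ∂_2 are all 1, so H_1 = Z^2.
  H_2: rank ker ∂_2 − rank ∂_3 = (16 − 15) − 0 = 1, and there is no ∂_3, so H_2 = Z.

H_0 ≅ Z,  H_1 ≅ Z^2,  H_2 ≅ Z.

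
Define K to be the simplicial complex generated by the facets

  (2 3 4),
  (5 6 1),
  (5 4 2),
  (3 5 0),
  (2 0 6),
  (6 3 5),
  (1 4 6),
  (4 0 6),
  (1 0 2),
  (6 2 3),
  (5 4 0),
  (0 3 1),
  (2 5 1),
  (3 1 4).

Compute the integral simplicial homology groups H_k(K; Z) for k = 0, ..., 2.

H_0 ≅ Z,  H_1 ≅ Z^2,  H_2 ≅ Z.

Take the total order 0 < 1 < 2 < 3 < 4 < 5 < 6 on the vertex set. Then K (dimension 2) consists of the simplices:

  0-simplices (7): [0], [1], [2], [3], [4], [5], [6]
  1-simplices (21): [0,1], [0,2], [0,3], [0,4], [0,5], [0,6], [1,2], [1,3], [1,4], [1,5], [1,6], [2,3], [2,4], [2,5], [2,6], [3,4], [3,5], [3,6], [4,5], [4,6], [5,6]
  2-simplices (14): [0,1,2], [0,1,3], [0,2,6], [0,3,5], [0,4,5], [0,4,6], [1,2,5], [1,3,4], [1,4,6], [1,5,6], [2,3,4], [2,3,6], [2,4,5], [3,5,6]

so the chain groups are C_0 ≅ Z^7, C_1 ≅ Z^21, C_2 ≅ Z^14.

Boundary ∂_1: C_1 → C_0 is given by ∂[p,q] = [q] − [p]. For instance
  ∂[4,6] = [6] − [4].
The resulting 7×21 matrix has rank 6, and its Smith normal form has invariant factors (1,1,1,1,1,1).

Boundary ∂_2: C_2 → C_1 acts by ∂[p,q,r] = [q,r] − [p,r] + [p,q]. For instance
  ∂[1,2,5] = [2,5] − [1,5] + [1,2],
  ∂[0,3,5] = [3,5] − [0,5] + [0,3].
This gives a 21×14 integer matrix of rank 13; reducing to Smith normal form yields diagonal entries (1,1,1,1,1,1,1,1,1,1,1,1,1).

From H_k ≅ ker(∂_k) / im(∂_{k+1}) we obtain:

  H_0: rank C_0 − rank ∂_1 = 7 − 6 = 1, and the invariant factors of ∂_1 are all 1, so H_0 = Z.
  H_1: rank ker ∂_1 − rank ∂_2 = (21 − 6) − 13 = 2, and the invariant factors of ∂_2 are all 1, so H_1 = Z^2.
  H_2: rank ker ∂_2 − rank ∂_3 = (14 − 13) − 0 = 1, and there is no ∂_3, so H_2 = Z.

(K is a triangulation of the torus T^2.)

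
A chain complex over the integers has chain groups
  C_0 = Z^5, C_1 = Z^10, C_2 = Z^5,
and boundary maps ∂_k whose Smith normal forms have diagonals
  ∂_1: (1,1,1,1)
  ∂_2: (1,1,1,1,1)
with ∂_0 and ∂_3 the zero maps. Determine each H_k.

H_0: b_0 = 5 − 0 − 4 = 1; torsion from ∂_1 factors > 1: none. So H_0 ≅ Z.
H_1: b_1 = 10 − 4 − 5 = 1; torsion from ∂_2 factors > 1: none. So H_1 ≅ Z.
H_2: b_2 = 5 − 5 − 0 = 0; torsion from ∂_3 factors > 1: none. So H_2 ≅ 0.

H_0 ≅ Z,  H_1 ≅ Z,  H_2 = 0.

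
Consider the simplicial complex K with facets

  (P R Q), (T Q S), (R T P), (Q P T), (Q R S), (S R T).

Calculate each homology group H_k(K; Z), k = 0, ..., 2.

Order the vertices as P < Q < R < S < T. Listing each simplex with vertices in this order, K has dimension 2 with simplices:

  0-simplices (5): P, Q, R, S, T
  1-simplices (9): PQ, PR, PT, QR, QS, QT, RS, RT, ST
  2-simplices (6): PQR, PQT, PRT, QRS, QST, RST

giving chain groups C_0 ≅ Z^5, C_1 ≅ Z^9, C_2 ≅ Z^6.

The boundary map ∂_1: C_1 → C_0 sends each edge [p,q] (with p < q) to q − p. For instance
  ∂PR = R − P.
The 5×9 boundary matrix has rank 4 and Smith normal form diag(1,1,1,1).

The boundary map ∂_2: C_2 → C_1 sends each 2-simplex [p,q,r] to [q,r] − [p,r] + [p,q]. For instance
  ∂PQR = QR − PR + PQ,
  ∂PQT = QT − PT + PQ.
The resulting 9×6 matrix has rank 5, and its Smith normal form has invariant factors (1,1,1,1,1).

Reading off H_k = ker ∂_k / im ∂_{k+1}:

  H_0: rank C_0 − rank ∂_1 = 5 − 4 = 1, and the invariant factors of ∂_1 are all 1, so H_0 = Z.
  H_1: rank ker ∂_1 − rank ∂_2 = (9 − 4) − 5 = 0, and the invariant factors of ∂_2 are all 1, so H_1 = 0.
  H_2: rank ker ∂_2 − rank ∂_3 = (6 − 5) − 0 = 1, and there is no ∂_3, so H_2 = Z.

As a check, the Euler characteristic is 5 − 9 + 6 = 2, which agrees with 1 − 0 + 1 = 2.
(K is a triangulation of the 2-sphere S^2.)

H_0 ≅ Z,  H_1 = 0,  H_2 ≅ Z.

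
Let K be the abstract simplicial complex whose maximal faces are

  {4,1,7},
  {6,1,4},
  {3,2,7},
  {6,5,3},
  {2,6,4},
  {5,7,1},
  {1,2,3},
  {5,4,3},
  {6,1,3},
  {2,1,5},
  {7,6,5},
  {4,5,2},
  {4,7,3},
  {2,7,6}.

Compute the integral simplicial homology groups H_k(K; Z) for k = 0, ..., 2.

K has 7 vertices, 21 edges, 14 triangles.
rank ∂_0 = 0, rank ∂_1 = 6 ⇒ b_0 = 7 − 0 − 6 = 1; all invariant factors of ∂_1 are 1 so no torsion. So H_0 ≅ Z.
rank ∂_1 = 6, rank ∂_2 = 13 ⇒ b_1 = 21 − 6 − 13 = 2; all invariant factors of ∂_2 are 1 so no torsion. So H_1 ≅ Z^2.
rank ∂_2 = 13, rank ∂_3 = 0 ⇒ b_2 = 14 − 13 − 0 = 1. So H_2 ≅ Z.

H_0 = Z,  H_1 = Z^2,  H_2 = Z.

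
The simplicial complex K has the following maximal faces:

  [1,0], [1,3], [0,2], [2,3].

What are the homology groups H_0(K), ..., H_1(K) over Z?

H_0 ≅ Z,  H_1 ≅ Z.

K has 4 vertices, 4 edges.
rank ∂_0 = 0, rank ∂_1 = 3 ⇒ b_0 = 4 − 0 − 3 = 1; all invariant factors of ∂_1 are 1 so no torsion. So H_0 ≅ Z.
rank ∂_1 = 3, rank ∂_2 = 0 ⇒ b_1 = 4 − 3 − 0 = 1. So H_1 ≅ Z.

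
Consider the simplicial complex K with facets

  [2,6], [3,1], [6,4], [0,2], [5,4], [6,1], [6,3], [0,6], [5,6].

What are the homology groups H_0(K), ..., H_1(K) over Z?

Order the vertices as 0 < 1 < 2 < 3 < 4 < 5 < 6. Listing each simplex with vertices in this order, K has dimension 1 with simplices:

  0-simplices (7): [0], [1], [2], [3], [4], [5], [6]
  1-simplices (9): [0,2], [0,6], [1,3], [1,6], [2,6], [3,6], [4,5], [4,6], [5,6]

so the chain groups are C_0 ≅ Z^7, C_1 ≅ Z^9.

∂_1: C_1 → C_0 is given by ∂[p,q] = [q] − [p]. For instance
  ∂[1,6] = [6] − [1].
The 7×9 boundary matrix has rank 6 and Smith normal form diag(1,1,1,1,1,1).

From H_k ≅ ker(∂_k) / im(∂_{k+1}) we obtain:

  H_0: rank C_0 − rank ∂_1 = 7 − 6 = 1, and the invariant factors of ∂_1 are all 1, so H_0 = Z.
  H_1: rank ker ∂_1 − rank ∂_2 = (9 − 6) − 0 = 3, and there is no ∂_2, so H_1 = Z^3.

As a check, the Euler characteristic is 7 − 9 = -2, which agrees with 1 − 3 = -2.
(K is a triangulation of a wedge of 3 circles.)

H_0 = Z,  H_1 = Z^3.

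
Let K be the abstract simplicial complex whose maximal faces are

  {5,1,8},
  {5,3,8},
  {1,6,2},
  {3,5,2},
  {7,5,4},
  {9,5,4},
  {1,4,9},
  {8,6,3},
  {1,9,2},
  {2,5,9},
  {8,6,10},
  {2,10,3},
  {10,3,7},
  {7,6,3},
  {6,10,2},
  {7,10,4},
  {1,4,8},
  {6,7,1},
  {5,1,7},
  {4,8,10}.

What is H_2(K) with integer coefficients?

K has 10 vertices, 30 edges, 20 triangles.
rank ∂_2 = 20, rank ∂_3 = 0 ⇒ b_2 = 20 − 20 − 0 = 0. So H_2 ≅ 0.

H_2 = 0.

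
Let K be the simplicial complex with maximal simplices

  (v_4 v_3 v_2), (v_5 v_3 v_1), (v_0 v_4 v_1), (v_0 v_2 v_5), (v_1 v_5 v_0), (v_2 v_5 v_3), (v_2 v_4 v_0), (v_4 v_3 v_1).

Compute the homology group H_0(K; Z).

H_0 ≅ Z.

Order the vertices as v_0 < v_1 < v_2 < v_3 < v_4 < v_5. Listing each simplex with vertices in this order, K has dimension 2 with simplices:

  0-simplices (6): [v_0], [v_1], [v_2], [v_3], [v_4], [v_5]
  1-simplices (12): [v_0,v_1], [v_0,v_2], [v_0,v_4], [v_0,v_5], [v_1,v_3], [v_1,v_4], [v_1,v_5], [v_2,v_3], [v_2,v_4], [v_2,v_5], [v_3,v_4], [v_3,v_5]
  2-simplices (8): [v_0,v_1,v_4], [v_0,v_1,v_5], [v_0,v_2,v_4], [v_0,v_2,v_5], [v_1,v_3,v_4], [v_1,v_3,v_5], [v_2,v_3,v_4], [v_2,v_3,v_5]

Hence C_0 ≅ Z^6, C_1 ≅ Z^12, C_2 ≅ Z^8.

∂_1: C_1 → C_0 maps an edge to its endpoints' difference, ∂[p,q] = q − p.
This gives a 6×12 integer matrix of rank 5; reducing to Smith normal form yields diagonal entries (1,1,1,1,1).

The boundary map ∂_2: C_2 → C_1 sends each 2-simplex [p,q,r] to [q,r] − [p,r] + [p,q]. For instance
  ∂[v_0,v_1,v_5] = [v_1,v_5] − [v_0,v_5] + [v_0,v_1],
  ∂[v_1,v_3,v_5] = [v_3,v_5] − [v_1,v_5] + [v_1,v_3].
The 12×8 boundary matrix has rank 7 and Smith normal form diag(1,1,1,1,1,1,1).

From H_k ≅ ker(∂_k) / im(∂_{k+1}) we obtain:

  H_0: rank C_0 − rank ∂_1 = 6 − 5 = 1, and the invariant factors of ∂_1 are all 1, so H_0 ≅ Z.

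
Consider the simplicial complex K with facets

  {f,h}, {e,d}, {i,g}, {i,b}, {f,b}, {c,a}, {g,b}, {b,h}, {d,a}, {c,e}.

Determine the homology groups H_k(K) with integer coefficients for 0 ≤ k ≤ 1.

H_0 ≅ Z^2,  H_1 ≅ Z^3.

We work with the vertex ordering a < b < c < d < e < f < g < h < i. The simplices of K, each written with vertices in increasing order, are:

  0-simplices (9): a, b, c, d, e, f, g, h, i
  1-simplices (10): ac, ad, bf, bg, bh, bi, ce, de, fh, gi

Hence C_0 ≅ Z^9, C_1 ≅ Z^10.

Boundary ∂_1: C_1 → C_0 sends each edge [p,q] (with p < q) to q − p. For instance
  ∂bh = h − b.
As a 9×10 matrix over Z this has rank 7, with invariant factors (1,1,1,1,1,1,1).

Computing H_k = (kernel of ∂_k) / (image of ∂_{k+1}):

  H_0: rank C_0 − rank ∂_1 = 9 − 7 = 2, and the invariant factors of ∂_1 are all 1, so H_0 = Z^2.
  H_1: rank ker ∂_1 − rank ∂_2 = (10 − 7) − 0 = 3, and there is no ∂_2, so H_1 = Z^3.

As a check, the Euler characteristic is 9 − 10 = -1, which agrees with 2 − 3 = -1.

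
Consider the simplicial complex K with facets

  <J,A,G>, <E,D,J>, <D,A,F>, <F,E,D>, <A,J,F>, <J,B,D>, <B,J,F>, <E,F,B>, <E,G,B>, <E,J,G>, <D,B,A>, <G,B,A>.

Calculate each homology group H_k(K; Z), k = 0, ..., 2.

H_0 ≅ Z,  H_1 ≅ Z/2,  H_2 = 0.

K has 7 vertices, 18 edges, 12 triangles.
rank ∂_0 = 0, rank ∂_1 = 6 ⇒ b_0 = 7 − 0 − 6 = 1; all invariant factors of ∂_1 are 1 so no torsion. So H_0 ≅ Z.
rank ∂_1 = 6, rank ∂_2 = 12 ⇒ b_1 = 18 − 6 − 12 = 0; ∂_2 has invariant factor(s) [2] giving torsion. So H_1 ≅ Z/2.
rank ∂_2 = 12, rank ∂_3 = 0 ⇒ b_2 = 12 − 12 − 0 = 0. So H_2 ≅ 0.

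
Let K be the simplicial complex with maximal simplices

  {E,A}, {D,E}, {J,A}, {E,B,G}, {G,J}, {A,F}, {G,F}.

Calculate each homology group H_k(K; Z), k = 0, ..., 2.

Take the total order A < B < D < E < F < G < J on the vertex set. Then K (dimension 2) consists of the simplices:

  0-simplices (7): A, B, D, E, F, G, J
  1-simplices (9): AE, AF, AJ, BE, BG, DE, EG, FG, GJ
  2-simplices (1): BEG

giving chain groups C_0 ≅ Z^7, C_1 ≅ Z^9, C_2 ≅ Z^1.

Boundary ∂_1: C_1 → C_0 maps an edge to its endpoints' difference, ∂[p,q] = q − p. For instance
  ∂GJ = J − G.
This gives a 7×9 integer matrix of rank 6; reducing to Smith normal form yields diagonal entries (1,1,1,1,1,1).

∂_2: C_2 → C_1 sends each 2-simplex [p,q,r] to [q,r] − [p,r] + [p,q]. For instance
  ∂BEG = EG − BG + BE.
As a 9×1 matrix over Z this has rank 1, with invariant factors (1).

Computing H_k = (kernel of ∂_k) / (image of ∂_{k+1}):

  H_0: rank C_0 − rank ∂_1 = 7 − 6 = 1, and the invariant factors of ∂_1 are all 1, so H_0 ≅ Z.
  H_1: rank ker ∂_1 − rank ∂_2 = (9 − 6) − 1 = 2, and the invariant factors of ∂_2 are all 1, so H_1 ≅ Z^2.
  H_2: rank ker ∂_2 − rank ∂_3 = (1 − 1) − 0 = 0, and there is no ∂_3, so H_2 ≅ 0.

As a check, the Euler characteristic is 7 − 9 + 1 = -1, which agrees with 1 − 2 + 0 = -1.

H_0 ≅ Z,  H_1 ≅ Z^2,  H_2 = 0.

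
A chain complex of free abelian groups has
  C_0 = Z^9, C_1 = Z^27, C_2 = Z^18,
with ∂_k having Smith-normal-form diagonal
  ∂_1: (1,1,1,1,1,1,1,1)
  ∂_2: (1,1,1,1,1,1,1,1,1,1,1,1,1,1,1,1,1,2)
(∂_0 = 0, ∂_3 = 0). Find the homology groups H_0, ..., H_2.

H_0 ≅ Z,  H_1 ≅ Z ⊕ Z/2,  H_2 = 0.

H_0: b_0 = 9 − 0 − 8 = 1; torsion from ∂_1 factors > 1: none. So H_0 ≅ Z.
H_1: b_1 = 27 − 8 − 18 = 1; torsion from ∂_2 factors > 1: [2]. So H_1 ≅ Z ⊕ Z/2.
H_2: b_2 = 18 − 18 − 0 = 0; torsion from ∂_3 factors > 1: none. So H_2 ≅ 0.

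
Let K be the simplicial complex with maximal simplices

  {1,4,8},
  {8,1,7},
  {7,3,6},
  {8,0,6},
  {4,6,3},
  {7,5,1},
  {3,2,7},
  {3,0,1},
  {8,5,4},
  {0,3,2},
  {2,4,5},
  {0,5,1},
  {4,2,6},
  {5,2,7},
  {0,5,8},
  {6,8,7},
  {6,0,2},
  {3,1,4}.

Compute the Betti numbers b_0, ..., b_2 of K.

b_0 = 1, b_1 = 1, b_2 = 0.

Take the total order 0 < 1 < 2 < 3 < 4 < 5 < 6 < 7 < 8 on the vertex set. Then K (dimension 2) consists of the simplices:

  0-simplices (9): [0], [1], [2], [3], [4], [5], [6], [7], [8]
  1-simplices (27): (27 of them)
  2-simplices (18): [0,1,3], [0,1,5], [0,2,3], [0,2,6], [0,5,8], [0,6,8], [1,3,4], [1,4,8], [1,5,7], [1,7,8], [2,3,7], [2,4,5], [2,4,6], [2,5,7], [3,4,6], [3,6,7], [4,5,8], [6,7,8]

giving chain groups C_0 ≅ Z^9, C_1 ≅ Z^27, C_2 ≅ Z^18.

Boundary ∂_1: C_1 → C_0 sends each edge [p,q] (with p < q) to q − p. For instance
  ∂[6,7] = [7] − [6].
This gives a 9×27 integer matrix of rank 8; reducing to Smith normal form yields diagonal entries (1,1,1,1,1,1,1,1).

Boundary ∂_2: C_2 → C_1 acts by ∂[p,q,r] = [q,r] − [p,r] + [p,q]. For instance
  ∂[2,3,7] = [3,7] − [2,7] + [2,3],
  ∂[0,6,8] = [6,8] − [0,8] + [0,6].
As a 27×18 matrix over Z this has rank 18, with invariant factors (1,1,1,1,1,1,1,1,1,1,1,1,1,1,1,1,1,2).

Now H_k = ker ∂_k / im ∂_{k+1}, so:

  H_0: rank C_0 − rank ∂_1 = 9 − 8 = 1, and the invariant factors of ∂_1 are all 1, so H_0 ≅ Z.
  H_1: rank ker ∂_1 − rank ∂_2 = (27 − 8) − 18 = 1, and ∂_2 has invariant factor 2 > 1, so H_1 ≅ Z ⊕ Z/2.
  H_2: rank ker ∂_2 − rank ∂_3 = (18 − 18) − 0 = 0, and there is no ∂_3, so H_2 ≅ 0.

(K is a triangulation of the Klein bottle.)

Hence the Betti numbers are b_0 = 1, b_1 = 1, b_2 = 0.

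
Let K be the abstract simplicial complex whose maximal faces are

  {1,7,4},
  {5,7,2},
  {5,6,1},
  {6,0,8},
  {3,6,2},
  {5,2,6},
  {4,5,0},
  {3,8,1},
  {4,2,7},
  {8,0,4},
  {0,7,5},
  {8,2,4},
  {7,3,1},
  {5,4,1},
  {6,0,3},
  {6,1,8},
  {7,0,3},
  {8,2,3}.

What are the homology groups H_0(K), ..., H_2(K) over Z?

H_0 ≅ Z,  H_1 ≅ Z ⊕ Z/2,  H_2 = 0.

Order the vertices as 0 < 1 < 2 < 3 < 4 < 5 < 6 < 7 < 8. Listing each simplex with vertices in this order, K has dimension 2 with simplices:

  0-simplices (9): [0], [1], [2], [3], [4], [5], [6], [7], [8]
  1-simplices (27): (27 of them)
  2-simplices (18): [0,3,6], [0,3,7], [0,4,5], [0,4,8], [0,5,7], [0,6,8], [1,3,7], [1,3,8], [1,4,5], [1,4,7], [1,5,6], [1,6,8], [2,3,6], [2,3,8], [2,4,7], [2,4,8], [2,5,6], [2,5,7]

Hence C_0 ≅ Z^9, C_1 ≅ Z^27, C_2 ≅ Z^18.

The boundary map ∂_1: C_1 → C_0 maps an edge to its endpoints' difference, ∂[p,q] = q − p. For instance
  ∂[0,6] = [6] − [0].
The resulting 9×27 matrix has rank 8, and its Smith normal form has invariant factors (1,1,1,1,1,1,1,1).

Boundary ∂_2: C_2 → C_1 acts by ∂[p,q,r] = [q,r] − [p,r] + [p,q]. For instance
  ∂[1,4,5] = [4,5] − [1,5] + [1,4],
  ∂[0,3,6] = [3,6] − [0,6] + [0,3].
The 27×18 boundary matrix has rank 18 and Smith normal form diag(1,1,1,1,1,1,1,1,1,1,1,1,1,1,1,1,1,2).

Now H_k = ker ∂_k / im ∂_{k+1}, so:

  H_0: rank C_0 − rank ∂_1 = 9 − 8 = 1, and the invariant factors of ∂_1 are all 1, so H_0 = Z.
  H_1: rank ker ∂_1 − rank ∂_2 = (27 − 8) − 18 = 1, and ∂_2 has invariant factor 2 > 1, so H_1 = Z ⊕ Z/2.
  H_2: rank ker ∂_2 − rank ∂_3 = (18 − 18) − 0 = 0, and there is no ∂_3, so H_2 = 0.

(K is a triangulation of the Klein bottle.)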